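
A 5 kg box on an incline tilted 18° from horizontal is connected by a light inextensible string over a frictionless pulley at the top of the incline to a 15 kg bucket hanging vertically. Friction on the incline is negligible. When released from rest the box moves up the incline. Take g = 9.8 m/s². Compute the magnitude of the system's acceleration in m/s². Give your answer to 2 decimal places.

6.59 m/s²

For the box on the incline: the weight component along the slope is m₁g sin 18° = 5 × 9.8 × 0.3090 = 15.141 N and the normal force is N = m₁g cos 18° = 46.602 N.
Newton's second law for the box (up-slope positive): T − 15.141 = 5 a. For the hanging bucket (downward positive): 15 × 9.8 − T = 15 a.
Adding the two equations eliminates T: 131.859 = 20 a, so a = 6.5930 m/s².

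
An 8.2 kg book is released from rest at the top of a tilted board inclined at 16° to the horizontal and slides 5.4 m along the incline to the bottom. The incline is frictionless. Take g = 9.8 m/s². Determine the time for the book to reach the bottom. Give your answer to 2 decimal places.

2.00 s

The weight component along the incline is mg sin 16° = 22.150 N and the normal force is N = mg cos 16° = 77.247 N.
With no friction, a = g sin 16° = 2.7012 m/s².
Starting from rest, L = ½at², so t = √(2L/a) = √(2 × 5.4 / 2.7012) = 1.9996 s.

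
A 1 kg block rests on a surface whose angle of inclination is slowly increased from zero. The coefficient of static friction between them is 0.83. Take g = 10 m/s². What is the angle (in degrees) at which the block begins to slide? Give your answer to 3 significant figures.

At the threshold of sliding, static friction is at its maximum μ_s N and exactly balances the weight component along the incline: mg sin θ = μ_s mg cos θ.
Hence tan θ = μ_s = 0.83, so θ = arctan(0.83) = 39.6927°.

39.7°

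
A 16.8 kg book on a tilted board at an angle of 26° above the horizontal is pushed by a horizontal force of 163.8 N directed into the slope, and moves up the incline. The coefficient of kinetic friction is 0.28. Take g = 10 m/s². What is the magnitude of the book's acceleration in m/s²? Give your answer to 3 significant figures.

0.666 m/s²

The horizontal push has components F cos 26° = 163.8 × 0.8988 = 147.223 N up the incline and F sin 26° = 163.8 × 0.4384 = 71.810 N pressing into the surface.
The normal force is therefore N = mg cos 26° + F sin 26° = 150.998 + 71.810 = 222.808 N, and kinetic friction down the slope is μN = 0.28 × 222.808 = 62.386 N.
Along the incline: F cos 26° − mg sin 26° − μN = ma, so 147.223 − 73.651 − 62.386 = 16.8 a, giving a = 0.6658 m/s².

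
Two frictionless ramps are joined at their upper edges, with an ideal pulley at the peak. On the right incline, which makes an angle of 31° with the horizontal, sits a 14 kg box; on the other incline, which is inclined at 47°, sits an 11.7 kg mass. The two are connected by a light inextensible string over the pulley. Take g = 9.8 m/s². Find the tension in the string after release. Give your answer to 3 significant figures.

Resolve each weight along its own incline: the 14 kg mass has component 14 × 9.8 × sin 31° = 70.663 N down its slope, and the 11.7 kg mass has 11.7 × 9.8 × sin 47° = 83.857 N down its slope.
The 11.7 kg side's 83.857 N exceeds the other side's 70.663 N, so that mass slides down and the 14 kg mass slides up. Taking that direction as positive, Newton's second law for the whole system gives 83.857 − 70.663 = (14 + 11.7) a, so a = 13.194 / 25.7 = 0.5134 m/s².
For the 14 kg mass (up-slope positive): T − 70.663 = 14 × 0.5134, so T = 77.851 N.

77.9 N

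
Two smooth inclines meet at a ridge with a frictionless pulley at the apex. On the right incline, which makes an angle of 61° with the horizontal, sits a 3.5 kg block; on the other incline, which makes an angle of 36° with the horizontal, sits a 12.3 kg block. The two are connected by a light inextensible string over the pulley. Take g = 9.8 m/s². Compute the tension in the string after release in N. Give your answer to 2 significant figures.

Resolve each weight along its own incline: the 3.5 kg mass has component 3.5 × 9.8 × sin 61° = 29.999 N down its slope, and the 12.3 kg mass has 12.3 × 9.8 × sin 36° = 70.852 N down its slope.
The 12.3 kg side's 70.852 N exceeds the other side's 29.999 N, so that mass slides down and the 3.5 kg mass slides up. Taking that direction as positive, Newton's second law for the whole system gives 70.852 − 29.999 = (3.5 + 12.3) a, so a = 40.853 / 15.8 = 2.5856 m/s².
For the 3.5 kg mass (up-slope positive): T − 29.999 = 3.5 × 2.5856, so T = 39.049 N.

39 N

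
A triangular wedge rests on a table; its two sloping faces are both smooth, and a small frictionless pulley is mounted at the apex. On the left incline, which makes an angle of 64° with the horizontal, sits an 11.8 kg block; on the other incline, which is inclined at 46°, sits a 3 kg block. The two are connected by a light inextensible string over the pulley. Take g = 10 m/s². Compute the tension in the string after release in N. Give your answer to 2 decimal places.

38.70 N

Resolve each weight along its own incline: the 11.8 kg mass has component 11.8 × 10 × sin 64° = 106.058 N down its slope, and the 3 kg mass has 3 × 10 × sin 46° = 21.580 N down its slope.
The 11.8 kg side's 106.058 N exceeds the other side's 21.580 N, so that mass slides down and the 3 kg mass slides up. Taking that direction as positive, Newton's second law for the whole system gives 106.058 − 21.580 = (11.8 + 3) a, so a = 84.478 / 14.8 = 5.7080 m/s².
For the 3 kg mass (up-slope positive): T − 21.580 = 3 × 5.7080, so T = 38.704 N.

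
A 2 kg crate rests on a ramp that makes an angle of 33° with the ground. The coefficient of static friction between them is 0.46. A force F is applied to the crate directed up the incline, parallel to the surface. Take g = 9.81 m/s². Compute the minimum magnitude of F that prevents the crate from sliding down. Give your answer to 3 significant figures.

3.12 N

The normal force is N = mg cos 33° = 16.455 N. With F at its minimum the crate is on the verge of sliding down, so static friction is at its maximum μ_s N = 0.46 × 16.455 = 7.569 N and acts up the slope.
Equilibrium along the incline: F + μ_s N = mg sin 33°, so F = 10.686 − 7.569 = 3.117 N.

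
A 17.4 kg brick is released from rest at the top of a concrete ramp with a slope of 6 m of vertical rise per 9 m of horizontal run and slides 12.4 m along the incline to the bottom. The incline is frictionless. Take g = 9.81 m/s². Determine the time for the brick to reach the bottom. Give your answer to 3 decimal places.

The weight component along the incline is mg sin 33.69° = 94.684 N and the normal force is N = mg cos 33.69° = 142.026 N.
With no friction, a = g sin 33.69° = 5.4416 m/s².
Starting from rest, L = ½at², so t = √(2L/a) = √(2 × 12.4 / 5.4416) = 2.1348 s.

2.135 s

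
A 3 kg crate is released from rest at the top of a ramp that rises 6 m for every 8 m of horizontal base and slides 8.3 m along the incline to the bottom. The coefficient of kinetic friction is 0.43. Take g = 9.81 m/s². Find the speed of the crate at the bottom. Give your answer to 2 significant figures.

6.5 m/s

The weight component along the incline is mg sin 36.87° = 17.658 N and the normal force is N = mg cos 36.87° = 23.544 N.
Friction up the slope is f = μN = 0.43 × 23.544 = 10.124 N, so the net downslope force is 17.658 − 10.124 = 7.534 N and a = 7.534 / 3 = 2.5113 m/s².
Starting from rest over a distance of 8.3 m, v² = 2aL = 2 × 2.5113 × 8.3 = 41.6876, so v = 6.4566 m/s.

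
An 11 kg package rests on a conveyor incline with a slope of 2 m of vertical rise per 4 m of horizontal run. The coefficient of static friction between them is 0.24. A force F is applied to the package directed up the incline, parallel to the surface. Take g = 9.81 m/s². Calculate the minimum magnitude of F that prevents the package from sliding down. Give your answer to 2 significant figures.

25 N

The normal force is N = mg cos 26.57° = 96.518 N. With F at its minimum the package is on the verge of sliding down, so static friction is at its maximum μ_s N = 0.24 × 96.518 = 23.164 N and acts up the slope.
Equilibrium along the incline: F + μ_s N = mg sin 26.57°, so F = 48.259 − 23.164 = 25.095 N.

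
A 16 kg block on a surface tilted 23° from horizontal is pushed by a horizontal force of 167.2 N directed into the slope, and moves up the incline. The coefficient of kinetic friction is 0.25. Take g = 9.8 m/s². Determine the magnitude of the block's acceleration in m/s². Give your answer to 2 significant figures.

2.5 m/s²

The horizontal push has components F cos 23° = 167.2 × 0.9205 = 153.908 N up the incline and F sin 23° = 167.2 × 0.3907 = 65.325 N pressing into the surface.
The normal force is therefore N = mg cos 23° + F sin 23° = 144.334 + 65.325 = 209.659 N, and kinetic friction down the slope is μN = 0.25 × 209.659 = 52.415 N.
Along the incline: F cos 23° − mg sin 23° − μN = ma, so 153.908 − 61.262 − 52.415 = 16 a, giving a = 2.5144 m/s².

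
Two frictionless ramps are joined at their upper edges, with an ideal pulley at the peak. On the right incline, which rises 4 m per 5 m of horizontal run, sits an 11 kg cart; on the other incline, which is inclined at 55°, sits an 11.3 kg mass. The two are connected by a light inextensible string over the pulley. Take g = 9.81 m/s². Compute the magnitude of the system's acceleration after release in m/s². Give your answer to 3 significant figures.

1.05 m/s²

Resolve each weight along its own incline: the 11 kg mass has component 11 × 9.81 × sin 38.66° = 67.411 N down its slope, and the 11.3 kg mass has 11.3 × 9.81 × sin 55° = 90.805 N down its slope.
The 11.3 kg side's 90.805 N exceeds the other side's 67.411 N, so that mass slides down and the 11 kg mass slides up. Taking that direction as positive, Newton's second law for the whole system gives 90.805 − 67.411 = (11 + 11.3) a, so a = 23.394 / 22.3 = 1.0491 m/s².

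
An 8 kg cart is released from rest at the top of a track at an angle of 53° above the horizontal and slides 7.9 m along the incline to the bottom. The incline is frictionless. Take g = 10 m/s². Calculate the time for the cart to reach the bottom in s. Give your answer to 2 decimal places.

1.41 s

The weight component along the incline is mg sin 53° = 63.891 N and the normal force is N = mg cos 53° = 48.145 N.
With no friction, a = g sin 53° = 7.9864 m/s².
Starting from rest, L = ½at², so t = √(2L/a) = √(2 × 7.9 / 7.9864) = 1.4065 s.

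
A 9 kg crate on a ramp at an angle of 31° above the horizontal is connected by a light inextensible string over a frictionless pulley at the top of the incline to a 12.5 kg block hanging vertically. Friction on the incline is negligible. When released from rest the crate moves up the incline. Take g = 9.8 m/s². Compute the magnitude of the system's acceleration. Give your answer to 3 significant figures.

For the crate on the incline: the weight component along the slope is m₁g sin 31° = 9 × 9.8 × 0.5150 = 45.423 N and the normal force is N = m₁g cos 31° = 75.602 N.
Newton's second law for the crate (up-slope positive): T − 45.423 = 9 a. For the hanging block (downward positive): 12.5 × 9.8 − T = 12.5 a.
Adding the two equations eliminates T: 77.077 = 21.5 a, so a = 3.5850 m/s².

3.58 m/s²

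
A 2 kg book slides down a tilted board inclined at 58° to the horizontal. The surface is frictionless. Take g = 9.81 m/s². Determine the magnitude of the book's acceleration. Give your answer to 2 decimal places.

8.32 m/s²

Resolving the weight along the incline: the component pulling the book down the slope is mg sin 58° = 2 × 9.81 × 0.8480 = 16.638 N, and the normal force is N = mg cos 58° = 2 × 9.81 × 0.5299 = 10.397 N.
With no friction the net force along the incline is 16.638 N, so a = g sin 58° = 16.638 / 2 = 8.3190 m/s².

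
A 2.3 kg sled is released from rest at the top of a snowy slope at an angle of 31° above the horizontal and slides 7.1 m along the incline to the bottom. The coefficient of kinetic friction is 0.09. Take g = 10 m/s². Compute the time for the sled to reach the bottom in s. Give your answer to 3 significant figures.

1.80 s

The weight component along the incline is mg sin 31° = 11.846 N and the normal force is N = mg cos 31° = 19.715 N.
Friction up the slope is f = μN = 0.09 × 19.715 = 1.774 N, so the net downslope force is 11.846 − 1.774 = 10.072 N and a = 10.072 / 2.3 = 4.3791 m/s².
Starting from rest, L = ½at², so t = √(2L/a) = √(2 × 7.1 / 4.3791) = 1.8007 s.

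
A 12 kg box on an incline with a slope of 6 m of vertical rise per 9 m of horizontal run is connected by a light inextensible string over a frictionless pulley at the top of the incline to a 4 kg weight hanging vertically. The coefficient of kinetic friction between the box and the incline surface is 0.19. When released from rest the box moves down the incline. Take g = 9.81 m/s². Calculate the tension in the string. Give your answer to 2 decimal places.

For the box on the incline: the weight component along the slope is m₁g sin 33.69° = 12 × 9.81 × 0.5547 = 65.299 N and the normal force is N = m₁g cos 33.69° = 97.949 N.
Kinetic friction opposes the box's motion down the incline: f = μN = 0.19 × 97.949 = 18.610 N acting up the slope.
Newton's second law for the box (down-slope positive): 65.299 − 18.610 − T = 12 a. For the hanging weight (upward positive): T − 4 × 9.81 = 4 a.
Adding the two equations eliminates T: 7.449 = 16 a, so a = 0.4656 m/s².
Then from the hanging weight's equation, T = 4 × (9.81 + 0.4656) = 41.102 N.

41.10 N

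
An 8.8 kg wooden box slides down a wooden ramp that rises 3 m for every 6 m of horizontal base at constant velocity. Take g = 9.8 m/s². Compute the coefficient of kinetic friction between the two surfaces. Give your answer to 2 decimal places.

At constant velocity the net force along the incline is zero: mg sin 26.57° = μ mg cos 26.57°.
So μ = tan 26.57° = 0.4472 / 0.8944 = 0.5000.

0.50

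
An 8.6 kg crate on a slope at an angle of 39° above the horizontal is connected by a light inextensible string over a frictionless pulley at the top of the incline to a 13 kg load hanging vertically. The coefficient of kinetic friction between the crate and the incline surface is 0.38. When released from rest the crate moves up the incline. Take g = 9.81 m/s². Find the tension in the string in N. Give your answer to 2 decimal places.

97.72 N

For the crate on the incline: the weight component along the slope is m₁g sin 39° = 8.6 × 9.81 × 0.6293 = 53.092 N and the normal force is N = m₁g cos 39° = 65.565 N.
Kinetic friction opposes the crate's motion up the incline: f = μN = 0.38 × 65.565 = 24.915 N acting down the slope.
Newton's second law for the crate (up-slope positive): T − 53.092 − 24.915 = 8.6 a. For the hanging load (downward positive): 13 × 9.81 − T = 13 a.
Adding the two equations eliminates T: 49.523 = 21.6 a, so a = 2.2927 m/s².
Then from the hanging load's equation, T = 13 × (9.81 − 2.2927) = 97.725 N.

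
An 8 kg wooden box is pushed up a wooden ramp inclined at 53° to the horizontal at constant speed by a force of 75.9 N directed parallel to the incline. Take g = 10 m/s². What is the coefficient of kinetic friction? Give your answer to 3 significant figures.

At constant speed ΣF = 0 along the incline. The applied 75.9 N acts up the slope; the weight component mg sin 53° = 63.891 N and kinetic friction μN both act down the slope.
So 75.9 = 63.891 + μ × 48.145, giving μ = (75.9 − 63.891) / 48.145 = 0.2494.

0.249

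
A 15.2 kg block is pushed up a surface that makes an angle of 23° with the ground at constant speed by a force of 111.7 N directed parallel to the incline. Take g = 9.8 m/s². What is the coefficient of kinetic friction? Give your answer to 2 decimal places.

0.39

At constant speed ΣF = 0 along the incline. The applied 111.7 N acts up the slope; the weight component mg sin 23° = 58.203 N and kinetic friction μN both act down the slope.
So 111.7 = 58.203 + μ × 137.118, giving μ = (111.7 − 58.203) / 137.118 = 0.3902.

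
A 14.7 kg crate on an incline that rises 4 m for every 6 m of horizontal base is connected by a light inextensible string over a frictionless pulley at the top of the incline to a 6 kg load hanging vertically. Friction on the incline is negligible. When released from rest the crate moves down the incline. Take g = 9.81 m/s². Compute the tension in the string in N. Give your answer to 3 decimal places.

64.985 N

For the crate on the incline: the weight component along the slope is m₁g sin 33.69° = 14.7 × 9.81 × 0.5547 = 79.992 N and the normal force is N = m₁g cos 33.69° = 119.987 N.
Newton's second law for the crate (down-slope positive): 79.992 − T = 14.7 a. For the hanging load (upward positive): T − 6 × 9.81 = 6 a.
Adding the two equations eliminates T: 21.132 = 20.7 a, so a = 1.0209 m/s².
Then from the hanging load's equation, T = 6 × (9.81 + 1.0209) = 64.985 N.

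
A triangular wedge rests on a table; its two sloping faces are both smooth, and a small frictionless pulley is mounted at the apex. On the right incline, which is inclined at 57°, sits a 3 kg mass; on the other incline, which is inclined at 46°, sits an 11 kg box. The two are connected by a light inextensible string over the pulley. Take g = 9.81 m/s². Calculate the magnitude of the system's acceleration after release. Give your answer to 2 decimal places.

3.78 m/s²

Resolve each weight along its own incline: the 3 kg mass has component 3 × 9.81 × sin 57° = 24.682 N down its slope, and the 11 kg mass has 11 × 9.81 × sin 46° = 77.624 N down its slope.
The 11 kg side's 77.624 N exceeds the other side's 24.682 N, so that mass slides down and the 3 kg mass slides up. Taking that direction as positive, Newton's second law for the whole system gives 77.624 − 24.682 = (3 + 11) a, so a = 52.942 / 14 = 3.7816 m/s².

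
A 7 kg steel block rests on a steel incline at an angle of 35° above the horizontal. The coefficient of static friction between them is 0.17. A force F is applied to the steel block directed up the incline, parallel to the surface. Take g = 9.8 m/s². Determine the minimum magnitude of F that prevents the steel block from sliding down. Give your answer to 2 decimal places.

The normal force is N = mg cos 35° = 56.194 N. With F at its minimum the steel block is on the verge of sliding down, so static friction is at its maximum μ_s N = 0.17 × 56.194 = 9.553 N and acts up the slope.
Equilibrium along the incline: F + μ_s N = mg sin 35°, so F = 39.347 − 9.553 = 29.794 N.

29.79 N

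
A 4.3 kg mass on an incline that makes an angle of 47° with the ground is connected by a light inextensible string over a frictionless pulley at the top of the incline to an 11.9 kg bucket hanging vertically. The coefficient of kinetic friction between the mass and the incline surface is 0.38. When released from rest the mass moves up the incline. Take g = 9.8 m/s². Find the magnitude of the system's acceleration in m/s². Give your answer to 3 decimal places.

4.622 m/s²

For the mass on the incline: the weight component along the slope is m₁g sin 47° = 4.3 × 9.8 × 0.7314 = 30.821 N and the normal force is N = m₁g cos 47° = 28.739 N.
Kinetic friction opposes the mass's motion up the incline: f = μN = 0.38 × 28.739 = 10.921 N acting down the slope.
Newton's second law for the mass (up-slope positive): T − 30.821 − 10.921 = 4.3 a. For the hanging bucket (downward positive): 11.9 × 9.8 − T = 11.9 a.
Adding the two equations eliminates T: 74.878 = 16.2 a, so a = 4.6221 m/s².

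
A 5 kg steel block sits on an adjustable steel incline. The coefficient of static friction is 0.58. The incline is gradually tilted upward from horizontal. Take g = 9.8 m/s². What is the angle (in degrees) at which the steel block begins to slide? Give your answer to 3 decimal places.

30.114°

At the threshold of sliding, static friction is at its maximum μ_s N and exactly balances the weight component along the incline: mg sin θ = μ_s mg cos θ.
Hence tan θ = μ_s = 0.58, so θ = arctan(0.58) = 30.1137°.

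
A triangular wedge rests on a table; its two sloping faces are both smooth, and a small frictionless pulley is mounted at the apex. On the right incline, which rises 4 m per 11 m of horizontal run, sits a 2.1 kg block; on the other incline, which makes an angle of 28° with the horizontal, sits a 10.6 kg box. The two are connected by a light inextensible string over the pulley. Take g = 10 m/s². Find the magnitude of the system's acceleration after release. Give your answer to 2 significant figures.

3.4 m/s²

Resolve each weight along its own incline: the 2.1 kg mass has component 2.1 × 10 × sin 19.98° = 7.177 N down its slope, and the 10.6 kg mass has 10.6 × 10 × sin 28° = 49.764 N down its slope.
The 10.6 kg side's 49.764 N exceeds the other side's 7.177 N, so that mass slides down and the 2.1 kg mass slides up. Taking that direction as positive, Newton's second law for the whole system gives 49.764 − 7.177 = (2.1 + 10.6) a, so a = 42.587 / 12.7 = 3.3533 m/s².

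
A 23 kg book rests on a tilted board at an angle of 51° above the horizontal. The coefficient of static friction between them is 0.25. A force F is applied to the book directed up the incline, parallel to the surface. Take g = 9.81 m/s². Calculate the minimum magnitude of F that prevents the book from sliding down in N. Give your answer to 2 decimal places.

The normal force is N = mg cos 51° = 141.994 N. With F at its minimum the book is on the verge of sliding down, so static friction is at its maximum μ_s N = 0.25 × 141.994 = 35.498 N and acts up the slope.
Equilibrium along the incline: F + μ_s N = mg sin 51°, so F = 175.347 − 35.498 = 139.849 N.

139.85 N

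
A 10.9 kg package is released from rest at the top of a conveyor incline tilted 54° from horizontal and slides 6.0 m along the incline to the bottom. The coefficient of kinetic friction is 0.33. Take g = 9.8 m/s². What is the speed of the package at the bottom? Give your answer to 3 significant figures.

The weight component along the incline is mg sin 54° = 86.419 N and the normal force is N = mg cos 54° = 62.787 N.
Friction up the slope is f = μN = 0.33 × 62.787 = 20.720 N, so the net downslope force is 86.419 − 20.720 = 65.699 N and a = 65.699 / 10.9 = 6.0274 m/s².
Starting from rest over a distance of 6.0 m, v² = 2aL = 2 × 6.0274 × 6.0 = 72.3288, so v = 8.5046 m/s.

8.50 m/s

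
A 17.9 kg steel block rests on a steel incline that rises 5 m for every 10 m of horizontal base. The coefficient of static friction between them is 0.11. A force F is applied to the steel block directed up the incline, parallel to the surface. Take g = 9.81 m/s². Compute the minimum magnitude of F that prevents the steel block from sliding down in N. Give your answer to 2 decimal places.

61.25 N

The normal force is N = mg cos 26.57° = 157.061 N. With F at its minimum the steel block is on the verge of sliding down, so static friction is at its maximum μ_s N = 0.11 × 157.061 = 17.277 N and acts up the slope.
Equilibrium along the incline: F + μ_s N = mg sin 26.57°, so F = 78.530 − 17.277 = 61.253 N.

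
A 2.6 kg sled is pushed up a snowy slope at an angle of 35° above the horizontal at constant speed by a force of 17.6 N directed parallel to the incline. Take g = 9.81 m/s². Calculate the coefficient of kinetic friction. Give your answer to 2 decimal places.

At constant speed ΣF = 0 along the incline. The applied 17.6 N acts up the slope; the weight component mg sin 35° = 14.630 N and kinetic friction μN both act down the slope.
So 17.6 = 14.630 + μ × 20.893, giving μ = (17.6 − 14.630) / 20.893 = 0.1422.

0.14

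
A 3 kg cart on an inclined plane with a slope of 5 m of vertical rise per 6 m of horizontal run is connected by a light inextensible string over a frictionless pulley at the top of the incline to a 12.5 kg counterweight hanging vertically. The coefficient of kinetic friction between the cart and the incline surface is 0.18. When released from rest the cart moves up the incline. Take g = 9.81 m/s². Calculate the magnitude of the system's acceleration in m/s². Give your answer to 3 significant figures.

For the cart on the incline: the weight component along the slope is m₁g sin 39.81° = 3 × 9.81 × 0.6402 = 18.841 N and the normal force is N = m₁g cos 39.81° = 22.609 N.
Kinetic friction opposes the cart's motion up the incline: f = μN = 0.18 × 22.609 = 4.070 N acting down the slope.
Newton's second law for the cart (up-slope positive): T − 18.841 − 4.070 = 3 a. For the hanging counterweight (downward positive): 12.5 × 9.81 − T = 12.5 a.
Adding the two equations eliminates T: 99.714 = 15.5 a, so a = 6.4332 m/s².

6.43 m/s²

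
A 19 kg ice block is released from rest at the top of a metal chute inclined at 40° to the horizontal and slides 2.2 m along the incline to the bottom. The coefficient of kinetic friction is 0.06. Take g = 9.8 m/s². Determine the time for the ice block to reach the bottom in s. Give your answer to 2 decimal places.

0.87 s

The weight component along the incline is mg sin 40° = 119.687 N and the normal force is N = mg cos 40° = 142.637 N.
Friction up the slope is f = μN = 0.06 × 142.637 = 8.558 N, so the net downslope force is 119.687 − 8.558 = 111.129 N and a = 111.129 / 19 = 5.8489 m/s².
Starting from rest, L = ½at², so t = √(2L/a) = √(2 × 2.2 / 5.8489) = 0.8673 s.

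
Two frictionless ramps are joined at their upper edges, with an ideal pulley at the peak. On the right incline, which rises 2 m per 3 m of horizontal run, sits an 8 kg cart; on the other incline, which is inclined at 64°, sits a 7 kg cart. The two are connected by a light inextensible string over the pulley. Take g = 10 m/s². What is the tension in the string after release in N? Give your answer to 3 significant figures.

54.3 N

Resolve each weight along its own incline: the 8 kg mass has component 8 × 10 × sin 33.69° = 44.376 N down its slope, and the 7 kg mass has 7 × 10 × sin 64° = 62.916 N down its slope.
The 7 kg side's 62.916 N exceeds the other side's 44.376 N, so that mass slides down and the 8 kg mass slides up. Taking that direction as positive, Newton's second law for the whole system gives 62.916 − 44.376 = (8 + 7) a, so a = 18.540 / 15 = 1.2360 m/s².
For the 8 kg mass (up-slope positive): T − 44.376 = 8 × 1.2360, so T = 54.264 N.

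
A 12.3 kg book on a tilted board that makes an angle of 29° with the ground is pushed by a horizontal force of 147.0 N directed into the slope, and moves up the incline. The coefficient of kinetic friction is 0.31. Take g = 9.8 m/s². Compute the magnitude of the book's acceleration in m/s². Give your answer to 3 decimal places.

1.248 m/s²

The horizontal push has components F cos 29° = 147.0 × 0.8746 = 128.566 N up the incline and F sin 29° = 147.0 × 0.4848 = 71.266 N pressing into the surface.
The normal force is therefore N = mg cos 29° + F sin 29° = 105.424 + 71.266 = 176.690 N, and kinetic friction down the slope is μN = 0.31 × 176.690 = 54.774 N.
Along the incline: F cos 29° − mg sin 29° − μN = ma, so 128.566 − 58.438 − 54.774 = 12.3 a, giving a = 1.2483 m/s².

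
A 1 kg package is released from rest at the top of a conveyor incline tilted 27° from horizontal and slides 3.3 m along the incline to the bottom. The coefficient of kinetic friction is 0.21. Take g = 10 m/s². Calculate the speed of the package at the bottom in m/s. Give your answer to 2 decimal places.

The weight component along the incline is mg sin 27° = 4.540 N and the normal force is N = mg cos 27° = 8.910 N.
Friction up the slope is f = μN = 0.21 × 8.910 = 1.871 N, so the net downslope force is 4.540 − 1.871 = 2.669 N and a = 2.669 / 1 = 2.6690 m/s².
Starting from rest over a distance of 3.3 m, v² = 2aL = 2 × 2.6690 × 3.3 = 17.6154, so v = 4.1971 m/s.

4.20 m/s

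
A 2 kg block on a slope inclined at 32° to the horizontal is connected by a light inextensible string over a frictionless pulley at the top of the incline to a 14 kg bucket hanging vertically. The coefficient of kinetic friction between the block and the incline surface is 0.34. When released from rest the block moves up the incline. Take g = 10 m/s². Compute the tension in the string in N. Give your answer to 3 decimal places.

31.819 N

For the block on the incline: the weight component along the slope is m₁g sin 32° = 2 × 10 × 0.5299 = 10.598 N and the normal force is N = m₁g cos 32° = 16.961 N.
Kinetic friction opposes the block's motion up the incline: f = μN = 0.34 × 16.961 = 5.767 N acting down the slope.
Newton's second law for the block (up-slope positive): T − 10.598 − 5.767 = 2 a. For the hanging bucket (downward positive): 14 × 10 − T = 14 a.
Adding the two equations eliminates T: 123.635 = 16 a, so a = 7.7272 m/s².
Then from the hanging bucket's equation, T = 14 × (10 − 7.7272) = 31.819 N.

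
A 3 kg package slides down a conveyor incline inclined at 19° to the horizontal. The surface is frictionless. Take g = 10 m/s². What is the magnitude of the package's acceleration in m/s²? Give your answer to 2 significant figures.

3.3 m/s²

Resolving the weight along the incline: the component pulling the package down the slope is mg sin 19° = 3 × 10 × 0.3256 = 9.768 N, and the normal force is N = mg cos 19° = 3 × 10 × 0.9455 = 28.365 N.
With no friction the net force along the incline is 9.768 N, so a = g sin 19° = 9.768 / 3 = 3.2560 m/s².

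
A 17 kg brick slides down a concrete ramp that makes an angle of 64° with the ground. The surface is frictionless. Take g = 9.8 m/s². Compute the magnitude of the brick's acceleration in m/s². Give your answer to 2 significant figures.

8.8 m/s²

Resolving the weight along the incline: the component pulling the brick down the slope is mg sin 64° = 17 × 9.8 × 0.8988 = 149.740 N, and the normal force is N = mg cos 64° = 17 × 9.8 × 0.4384 = 73.037 N.
With no friction the net force along the incline is 149.740 N, so a = g sin 64° = 149.740 / 17 = 8.8082 m/s².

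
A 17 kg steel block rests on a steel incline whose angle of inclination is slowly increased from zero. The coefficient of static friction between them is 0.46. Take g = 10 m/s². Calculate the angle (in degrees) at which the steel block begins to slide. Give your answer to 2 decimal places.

24.70°

At the threshold of sliding, static friction is at its maximum μ_s N and exactly balances the weight component along the incline: mg sin θ = μ_s mg cos θ.
Hence tan θ = μ_s = 0.46, so θ = arctan(0.46) = 24.7024°.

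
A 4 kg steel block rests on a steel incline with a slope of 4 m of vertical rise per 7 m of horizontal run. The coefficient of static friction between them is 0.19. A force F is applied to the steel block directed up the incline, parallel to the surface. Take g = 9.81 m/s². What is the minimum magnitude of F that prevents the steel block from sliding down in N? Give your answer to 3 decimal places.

The normal force is N = mg cos 29.74° = 34.070 N. With F at its minimum the steel block is on the verge of sliding down, so static friction is at its maximum μ_s N = 0.19 × 34.070 = 6.473 N and acts up the slope.
Equilibrium along the incline: F + μ_s N = mg sin 29.74°, so F = 19.468 − 6.473 = 12.995 N.

12.995 N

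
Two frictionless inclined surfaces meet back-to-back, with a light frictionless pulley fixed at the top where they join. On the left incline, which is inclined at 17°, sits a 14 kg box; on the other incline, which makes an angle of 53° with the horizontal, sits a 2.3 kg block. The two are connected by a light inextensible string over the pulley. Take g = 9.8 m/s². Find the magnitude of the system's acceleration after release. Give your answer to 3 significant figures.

Resolve each weight along its own incline: the 14 kg mass has component 14 × 9.8 × sin 17° = 40.113 N down its slope, and the 2.3 kg mass has 2.3 × 9.8 × sin 53° = 18.001 N down its slope.
The 14 kg side's 40.113 N exceeds the other side's 18.001 N, so that mass slides down and the 2.3 kg mass slides up. Taking that direction as positive, Newton's second law for the whole system gives 40.113 − 18.001 = (14 + 2.3) a, so a = 22.112 / 16.3 = 1.3566 m/s².

1.36 m/s²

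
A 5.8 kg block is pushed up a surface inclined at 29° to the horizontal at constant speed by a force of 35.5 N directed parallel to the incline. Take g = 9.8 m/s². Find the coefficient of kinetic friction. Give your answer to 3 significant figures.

0.160

At constant speed ΣF = 0 along the incline. The applied 35.5 N acts up the slope; the weight component mg sin 29° = 27.557 N and kinetic friction μN both act down the slope.
So 35.5 = 27.557 + μ × 49.713, giving μ = (35.5 − 27.557) / 49.713 = 0.1598.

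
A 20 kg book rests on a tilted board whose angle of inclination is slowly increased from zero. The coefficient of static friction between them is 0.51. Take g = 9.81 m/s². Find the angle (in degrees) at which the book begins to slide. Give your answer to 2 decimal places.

At the threshold of sliding, static friction is at its maximum μ_s N and exactly balances the weight component along the incline: mg sin θ = μ_s mg cos θ.
Hence tan θ = μ_s = 0.51, so θ = arctan(0.51) = 27.0216°.

27.02°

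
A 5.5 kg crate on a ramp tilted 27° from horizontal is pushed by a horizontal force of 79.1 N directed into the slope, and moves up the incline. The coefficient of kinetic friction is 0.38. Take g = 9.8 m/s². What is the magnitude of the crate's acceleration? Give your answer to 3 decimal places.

The horizontal push has components F cos 27° = 79.1 × 0.8910 = 70.478 N up the incline and F sin 27° = 79.1 × 0.4540 = 35.911 N pressing into the surface.
The normal force is therefore N = mg cos 27° + F sin 27° = 48.025 + 35.911 = 83.936 N, and kinetic friction down the slope is μN = 0.38 × 83.936 = 31.896 N.
Along the incline: F cos 27° − mg sin 27° − μN = ma, so 70.478 − 24.471 − 31.896 = 5.5 a, giving a = 2.5656 m/s².

2.566 m/s²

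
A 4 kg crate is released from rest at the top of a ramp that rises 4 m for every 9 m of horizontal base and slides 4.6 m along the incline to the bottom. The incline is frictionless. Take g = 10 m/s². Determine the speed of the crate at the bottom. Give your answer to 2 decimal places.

6.11 m/s

The weight component along the incline is mg sin 23.96° = 16.246 N and the normal force is N = mg cos 23.96° = 36.552 N.
With no friction, a = g sin 23.96° = 4.0614 m/s².
Starting from rest over a distance of 4.6 m, v² = 2aL = 2 × 4.0614 × 4.6 = 37.3649, so v = 6.1127 m/s.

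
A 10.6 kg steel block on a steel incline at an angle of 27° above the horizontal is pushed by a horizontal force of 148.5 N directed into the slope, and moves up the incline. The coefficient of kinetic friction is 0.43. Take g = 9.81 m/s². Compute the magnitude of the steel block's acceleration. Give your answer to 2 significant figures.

1.5 m/s²

The horizontal push has components F cos 27° = 148.5 × 0.8910 = 132.314 N up the incline and F sin 27° = 148.5 × 0.4540 = 67.419 N pressing into the surface.
The normal force is therefore N = mg cos 27° + F sin 27° = 92.652 + 67.419 = 160.071 N, and kinetic friction down the slope is μN = 0.43 × 160.071 = 68.831 N.
Along the incline: F cos 27° − mg sin 27° − μN = ma, so 132.314 − 47.210 − 68.831 = 10.6 a, giving a = 1.5352 m/s².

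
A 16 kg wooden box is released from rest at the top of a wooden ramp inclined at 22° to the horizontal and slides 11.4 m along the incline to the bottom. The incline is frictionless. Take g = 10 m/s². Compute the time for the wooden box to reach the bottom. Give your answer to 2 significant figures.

The weight component along the incline is mg sin 22° = 59.937 N and the normal force is N = mg cos 22° = 148.349 N.
With no friction, a = g sin 22° = 3.7461 m/s².
Starting from rest, L = ½at², so t = √(2L/a) = √(2 × 11.4 / 3.7461) = 2.4670 s.

2.5 s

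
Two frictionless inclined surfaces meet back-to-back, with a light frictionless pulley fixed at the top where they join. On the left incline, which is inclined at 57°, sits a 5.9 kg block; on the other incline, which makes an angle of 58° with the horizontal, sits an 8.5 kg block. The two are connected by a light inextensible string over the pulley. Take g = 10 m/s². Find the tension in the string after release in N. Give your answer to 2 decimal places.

Resolve each weight along its own incline: the 5.9 kg mass has component 5.9 × 10 × sin 57° = 49.482 N down its slope, and the 8.5 kg mass has 8.5 × 10 × sin 58° = 72.084 N down its slope.
The 8.5 kg side's 72.084 N exceeds the other side's 49.482 N, so that mass slides down and the 5.9 kg mass slides up. Taking that direction as positive, Newton's second law for the whole system gives 72.084 − 49.482 = (5.9 + 8.5) a, so a = 22.602 / 14.4 = 1.5696 m/s².
For the 5.9 kg mass (up-slope positive): T − 49.482 = 5.9 × 1.5696, so T = 58.743 N.

58.74 N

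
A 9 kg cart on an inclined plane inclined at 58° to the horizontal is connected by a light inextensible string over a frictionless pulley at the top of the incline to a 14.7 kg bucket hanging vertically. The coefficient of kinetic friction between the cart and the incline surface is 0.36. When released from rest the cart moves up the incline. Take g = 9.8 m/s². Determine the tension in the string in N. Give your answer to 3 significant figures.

112 N

For the cart on the incline: the weight component along the slope is m₁g sin 58° = 9 × 9.8 × 0.8480 = 74.794 N and the normal force is N = m₁g cos 58° = 46.739 N.
Kinetic friction opposes the cart's motion up the incline: f = μN = 0.36 × 46.739 = 16.826 N acting down the slope.
Newton's second law for the cart (up-slope positive): T − 74.794 − 16.826 = 9 a. For the hanging bucket (downward positive): 14.7 × 9.8 − T = 14.7 a.
Adding the two equations eliminates T: 52.440 = 23.7 a, so a = 2.2127 m/s².
Then from the hanging bucket's equation, T = 14.7 × (9.8 − 2.2127) = 111.533 N.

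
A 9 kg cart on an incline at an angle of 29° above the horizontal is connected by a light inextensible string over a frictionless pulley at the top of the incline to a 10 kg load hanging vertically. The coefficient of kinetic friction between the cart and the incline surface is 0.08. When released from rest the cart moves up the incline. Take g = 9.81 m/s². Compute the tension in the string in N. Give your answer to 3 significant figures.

For the cart on the incline: the weight component along the slope is m₁g sin 29° = 9 × 9.81 × 0.4848 = 42.803 N and the normal force is N = m₁g cos 29° = 77.220 N.
Kinetic friction opposes the cart's motion up the incline: f = μN = 0.08 × 77.220 = 6.178 N acting down the slope.
Newton's second law for the cart (up-slope positive): T − 42.803 − 6.178 = 9 a. For the hanging load (downward positive): 10 × 9.81 − T = 10 a.
Adding the two equations eliminates T: 49.119 = 19 a, so a = 2.5852 m/s².
Then from the hanging load's equation, T = 10 × (9.81 − 2.5852) = 72.248 N.

72.2 N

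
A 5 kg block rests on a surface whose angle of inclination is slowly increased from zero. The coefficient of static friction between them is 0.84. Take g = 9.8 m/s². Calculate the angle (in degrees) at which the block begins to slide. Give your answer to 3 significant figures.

40.0°

At the threshold of sliding, static friction is at its maximum μ_s N and exactly balances the weight component along the incline: mg sin θ = μ_s mg cos θ.
Hence tan θ = μ_s = 0.84, so θ = arctan(0.84) = 40.0303°.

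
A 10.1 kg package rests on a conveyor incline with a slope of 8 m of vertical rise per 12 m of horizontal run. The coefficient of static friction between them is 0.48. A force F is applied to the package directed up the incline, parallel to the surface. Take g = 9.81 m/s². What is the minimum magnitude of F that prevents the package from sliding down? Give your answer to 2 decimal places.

15.39 N

The normal force is N = mg cos 33.69° = 82.440 N. With F at its minimum the package is on the verge of sliding down, so static friction is at its maximum μ_s N = 0.48 × 82.440 = 39.571 N and acts up the slope.
Equilibrium along the incline: F + μ_s N = mg sin 33.69°, so F = 54.960 − 39.571 = 15.389 N.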